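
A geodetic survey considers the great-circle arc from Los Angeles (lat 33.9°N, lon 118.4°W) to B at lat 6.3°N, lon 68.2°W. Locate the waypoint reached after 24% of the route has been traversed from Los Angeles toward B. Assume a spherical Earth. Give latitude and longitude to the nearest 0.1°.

The haversine formula gives a central angle δ ≈ 0.941 rad (53.9°) between the endpoints.
Interpolate at f = 0.24 with slerp weights a = sin((1−f)δ)/sin δ ≈ 0.811, b = sin(fδ)/sin δ ≈ 0.277.
p = a·p₁ + b·p₂ ≈ (-0.218, -0.848, 0.483); φ = arcsin(p_z) ≈ 28.88°, λ = atan2(p_y, p_x) ≈ -104.42°.

≈ lat 28.9°N, lon 104.4°W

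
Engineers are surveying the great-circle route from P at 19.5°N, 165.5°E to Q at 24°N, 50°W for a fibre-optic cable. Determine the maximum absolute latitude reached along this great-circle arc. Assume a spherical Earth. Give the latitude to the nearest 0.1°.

The great circle lies in the plane with unit normal n̂ = (p₁ × p₂)/|p₁ × p₂|.
Here n̂_z ≈ +0.606; the vertex latitude is φ_max = arccos|n̂_z| ≈ 52.7°.
Check via Clairaut: cos φ_max = |cos φ₁| · sin C = cos(19.5°)·sin(40.0°) ≈ 0.606, again giving ≈ 52.7°.

≈ 52.7°N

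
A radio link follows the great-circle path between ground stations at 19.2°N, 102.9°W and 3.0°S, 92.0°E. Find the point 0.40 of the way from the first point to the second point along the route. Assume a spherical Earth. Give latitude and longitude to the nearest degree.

≈ 49°N, 174°W

Convert each endpoint to a unit vector on the sphere (x = cos φ cos λ, y = cos φ sin λ, z = sin φ).
The central angle between the endpoints is δ = arccos(p₁·p₂) ≈ 2.761 rad (158.2°).
Interpolate at f = 0.40 with slerp weights a = sin((1−f)δ)/sin δ ≈ 2.685, b = sin(fδ)/sin δ ≈ 2.407.
p = a·p₁ + b·p₂ ≈ (-0.650, -0.069, 0.757); φ = arcsin(p_z) ≈ 49.19°, λ = atan2(p_y, p_x) ≈ -173.93°.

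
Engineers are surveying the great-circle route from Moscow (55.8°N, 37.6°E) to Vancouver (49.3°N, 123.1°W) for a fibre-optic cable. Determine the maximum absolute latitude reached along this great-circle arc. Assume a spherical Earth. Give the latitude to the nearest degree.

≈ 83°N

The great circle lies in the plane with unit normal n̂ = (p₁ × p₂)/|p₁ × p₂|.
Here n̂_z ≈ -0.126; the vertex latitude is φ_max = arccos|n̂_z| ≈ 82.7°.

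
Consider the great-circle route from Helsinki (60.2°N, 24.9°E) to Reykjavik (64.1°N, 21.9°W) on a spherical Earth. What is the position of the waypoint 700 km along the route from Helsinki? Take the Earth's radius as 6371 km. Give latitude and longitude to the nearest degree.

Write both endpoints as unit vectors p₁, p₂ with components (cos φ cos λ, cos φ sin λ, sin φ).
The central angle between the endpoints is δ = arccos(p₁·p₂) ≈ 0.379 rad (21.7°). The total great-circle distance is δ·R ≈ 0.379 × 6371 ≈ 2412 km, so the target fraction is f = 700/2412 ≈ 0.290.
Interpolate at f ≈ 0.290 with slerp weights a = sin((1−f)δ)/sin δ ≈ 0.718, b = sin(fδ)/sin δ ≈ 0.297.
p = a·p₁ + b·p₂ ≈ (0.444, 0.102, 0.890); φ = arcsin(p_z) ≈ 62.90°, λ = atan2(p_y, p_x) ≈ 12.93°.

≈ (63°N, 13°E)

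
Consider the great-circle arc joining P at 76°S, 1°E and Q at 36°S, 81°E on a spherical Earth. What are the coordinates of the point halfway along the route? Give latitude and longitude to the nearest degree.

The haversine formula gives a central angle δ ≈ 0.922 rad (52.8°) between the endpoints.
Interpolate at f = 1/2 with slerp weights a = sin((1−f)δ)/sin δ ≈ 0.558, b = sin(fδ)/sin δ ≈ 0.558.
p = a·p₁ + b·p₂ ≈ (0.206, 0.448, -0.870); φ = arcsin(p_z) ≈ -60.44°, λ = atan2(p_y, p_x) ≈ 65.36°.

≈ 60°S, 65°E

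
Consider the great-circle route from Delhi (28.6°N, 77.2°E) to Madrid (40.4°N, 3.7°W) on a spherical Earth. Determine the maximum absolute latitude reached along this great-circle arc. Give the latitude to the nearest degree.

The great circle lies in the plane with unit normal n̂ = (p₁ × p₂)/|p₁ × p₂|.
Here n̂_z ≈ -0.726; the vertex latitude is φ_max = arccos|n̂_z| ≈ 43.4°.
Check via Clairaut: cos φ_max = |cos φ₁| · sin C = cos(28.6°)·sin(55.8°) ≈ 0.726, again giving ≈ 43.4°.

≈ 43°N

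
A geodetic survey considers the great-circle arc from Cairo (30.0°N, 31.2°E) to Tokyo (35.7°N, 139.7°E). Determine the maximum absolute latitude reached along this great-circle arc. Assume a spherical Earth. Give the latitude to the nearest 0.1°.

≈ 48.0°N

The great circle lies in the plane with unit normal n̂ = (p₁ × p₂)/|p₁ × p₂|.
Here n̂_z ≈ +0.669; the vertex latitude is φ_max = arccos|n̂_z| ≈ 48.0°.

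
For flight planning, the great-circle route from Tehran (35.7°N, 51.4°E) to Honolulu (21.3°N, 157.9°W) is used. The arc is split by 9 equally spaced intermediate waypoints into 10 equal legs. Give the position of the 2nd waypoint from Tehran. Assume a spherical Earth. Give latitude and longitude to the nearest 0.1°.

The haversine formula gives a central angle δ ≈ 2.035 rad (116.6°) between the endpoints.
Interpolate at f = 2/10 with slerp weights a = sin((1−f)δ)/sin δ ≈ 1.117, b = sin(fδ)/sin δ ≈ 0.443.
p = a·p₁ + b·p₂ ≈ (0.183, 0.553, 0.812); φ = arcsin(p_z) ≈ 54.33°, λ = atan2(p_y, p_x) ≈ 71.66°.

≈ (54.3°N, 71.7°E)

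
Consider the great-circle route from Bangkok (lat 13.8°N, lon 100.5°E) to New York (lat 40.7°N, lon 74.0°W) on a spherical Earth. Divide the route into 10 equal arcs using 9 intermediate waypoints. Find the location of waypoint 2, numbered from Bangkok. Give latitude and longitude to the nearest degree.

The haversine formula gives a central angle δ ≈ 2.186 rad (125.3°) between the endpoints.
Interpolate at f = 2/10 with slerp weights a = sin((1−f)δ)/sin δ ≈ 1.205, b = sin(fδ)/sin δ ≈ 0.519.
p = a·p₁ + b·p₂ ≈ (-0.105, 0.773, 0.626); φ = arcsin(p_z) ≈ 38.73°, λ = atan2(p_y, p_x) ≈ 97.73°.

≈ lat 39°N, lon 98°E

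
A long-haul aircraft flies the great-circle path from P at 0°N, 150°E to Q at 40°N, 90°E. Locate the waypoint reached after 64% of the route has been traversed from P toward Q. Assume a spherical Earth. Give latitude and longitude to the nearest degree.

Write both endpoints as unit vectors p₁, p₂ with components (cos φ cos λ, cos φ sin λ, sin φ).
The central angle between the endpoints is δ = arccos(p₁·p₂) ≈ 1.178 rad (67.5°).
Interpolate at f = 0.64 with slerp weights a = sin((1−f)δ)/sin δ ≈ 0.445, b = sin(fδ)/sin δ ≈ 0.741.
p = a·p₁ + b·p₂ ≈ (-0.386, 0.790, 0.476); φ = arcsin(p_z) ≈ 28.44°, λ = atan2(p_y, p_x) ≈ 116.02°.

≈ 28°N, 116°E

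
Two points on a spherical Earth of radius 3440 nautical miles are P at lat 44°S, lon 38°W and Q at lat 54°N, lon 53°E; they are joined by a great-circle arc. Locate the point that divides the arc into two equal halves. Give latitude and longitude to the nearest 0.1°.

≈ lat 7.1°N, lon 1.7°E

Convert each endpoint to a unit vector on the sphere (x = cos φ cos λ, y = cos φ sin λ, z = sin φ).
The central angle between the endpoints is δ = arccos(p₁·p₂) ≈ 2.177 rad (124.7°).
Interpolate at f = 1/2 with slerp weights a = sin((1−f)δ)/sin δ ≈ 1.078, b = sin(fδ)/sin δ ≈ 1.078.
p = a·p₁ + b·p₂ ≈ (0.992, 0.029, 0.123); φ = arcsin(p_z) ≈ 7.08°, λ = atan2(p_y, p_x) ≈ 1.65°.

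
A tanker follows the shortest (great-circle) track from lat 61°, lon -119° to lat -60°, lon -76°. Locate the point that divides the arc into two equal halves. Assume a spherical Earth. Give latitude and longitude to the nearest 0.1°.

Convert each endpoint to a unit vector on the sphere (x = cos φ cos λ, y = cos φ sin λ, z = sin φ).
The central angle between the endpoints is δ = arccos(p₁·p₂) ≈ 2.190 rad (125.5°).
Interpolate at f = 1/2 with slerp weights a = sin((1−f)δ)/sin δ ≈ 1.091, b = sin(fδ)/sin δ ≈ 1.091.
p = a·p₁ + b·p₂ ≈ (-0.124, -0.992, 0.009); φ = arcsin(p_z) ≈ 0.54°, λ = atan2(p_y, p_x) ≈ -97.15°.

≈ lat 0.5°, lon -97.2°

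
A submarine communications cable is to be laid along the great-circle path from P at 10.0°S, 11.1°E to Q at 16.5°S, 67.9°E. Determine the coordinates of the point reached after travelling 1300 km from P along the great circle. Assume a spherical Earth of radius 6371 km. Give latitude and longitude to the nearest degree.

The haversine formula gives a central angle δ ≈ 0.969 rad (55.5°) between the endpoints. The total great-circle distance is δ·R ≈ 0.969 × 6371 ≈ 6172 km, so the target fraction is f = 1300/6172 ≈ 0.211.
Interpolate at f ≈ 0.211 with slerp weights a = sin((1−f)δ)/sin δ ≈ 0.840, b = sin(fδ)/sin δ ≈ 0.246.
p = a·p₁ + b·p₂ ≈ (0.900, 0.378, -0.216); φ = arcsin(p_z) ≈ -12.46°, λ = atan2(p_y, p_x) ≈ 22.76°.

≈ 12°S, 23°E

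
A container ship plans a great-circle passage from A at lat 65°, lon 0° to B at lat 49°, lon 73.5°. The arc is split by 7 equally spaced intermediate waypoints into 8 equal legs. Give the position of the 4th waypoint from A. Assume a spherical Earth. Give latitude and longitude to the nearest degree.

The haversine formula gives a central angle δ ≈ 0.703 rad (40.3°) between the endpoints.
Interpolate at f = 4/8 with slerp weights a = sin((1−f)δ)/sin δ ≈ 0.533, b = sin(fδ)/sin δ ≈ 0.533.
p = a·p₁ + b·p₂ ≈ (0.324, 0.335, 0.885); φ = arcsin(p_z) ≈ 62.21°, λ = atan2(p_y, p_x) ≈ 45.93°.

≈ lat 62°, lon 46°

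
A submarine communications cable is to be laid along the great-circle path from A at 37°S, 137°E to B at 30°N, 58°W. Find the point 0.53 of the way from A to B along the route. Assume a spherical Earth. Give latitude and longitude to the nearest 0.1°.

Convert each endpoint to a unit vector on the sphere (x = cos φ cos λ, y = cos φ sin λ, z = sin φ).
The central angle between the endpoints is δ = arccos(p₁·p₂) ≈ 2.892 rad (165.7°).
Interpolate at f = 0.53 with slerp weights a = sin((1−f)δ)/sin δ ≈ 3.956, b = sin(fδ)/sin δ ≈ 4.043.
p = a·p₁ + b·p₂ ≈ (-0.455, -0.815, -0.359); φ = arcsin(p_z) ≈ -21.05°, λ = atan2(p_y, p_x) ≈ -119.18°.

≈ 21.0°S, 119.2°W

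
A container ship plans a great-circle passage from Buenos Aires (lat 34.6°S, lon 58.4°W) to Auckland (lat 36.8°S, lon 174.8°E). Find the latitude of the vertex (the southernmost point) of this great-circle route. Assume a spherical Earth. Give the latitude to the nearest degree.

≈ 58°S

The great circle lies in the plane with unit normal n̂ = (p₁ × p₂)/|p₁ × p₂|.
Here n̂_z ≈ -0.529; the vertex latitude is φ_max = arccos|n̂_z| ≈ 58.1°.
Check via Clairaut: cos φ_max = |cos φ₁| · sin C = cos(34.6°)·sin(140.0°) ≈ 0.529, again giving ≈ 58.1°.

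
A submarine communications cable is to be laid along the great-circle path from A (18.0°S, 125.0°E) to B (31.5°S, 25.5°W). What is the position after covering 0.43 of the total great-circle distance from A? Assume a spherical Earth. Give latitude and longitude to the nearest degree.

≈ (57°S, 77°E)

From cos δ = sin φ₁ sin φ₂ + cos φ₁ cos φ₂ cos Δλ, the central angle is δ ≈ 2.146 rad (123.0°).
Interpolate at f = 0.43 with slerp weights a = sin((1−f)δ)/sin δ ≈ 1.121, b = sin(fδ)/sin δ ≈ 0.951.
p = a·p₁ + b·p₂ ≈ (0.120, 0.524, -0.843); φ = arcsin(p_z) ≈ -57.46°, λ = atan2(p_y, p_x) ≈ 77.10°.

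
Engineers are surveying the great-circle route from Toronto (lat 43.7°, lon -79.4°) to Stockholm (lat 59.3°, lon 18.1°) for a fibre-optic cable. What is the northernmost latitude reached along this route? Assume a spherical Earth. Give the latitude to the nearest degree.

≈ 64°

The great circle lies in the plane with unit normal n̂ = (p₁ × p₂)/|p₁ × p₂|.
Here n̂_z ≈ +0.437; the vertex latitude is φ_max = arccos|n̂_z| ≈ 64.1°.
Check via Clairaut: cos φ_max = |cos φ₁| · sin C = cos(43.7°)·sin(37.2°) ≈ 0.437, again giving ≈ 64.1°.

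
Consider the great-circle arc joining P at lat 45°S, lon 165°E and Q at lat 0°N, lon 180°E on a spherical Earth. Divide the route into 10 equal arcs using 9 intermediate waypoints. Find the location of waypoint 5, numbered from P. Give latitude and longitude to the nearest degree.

≈ lat 23°S, lon 174°E

Write both endpoints as unit vectors p₁, p₂ with components (cos φ cos λ, cos φ sin λ, sin φ).
The central angle between the endpoints is δ = arccos(p₁·p₂) ≈ 0.819 rad (46.9°).
Interpolate at f = 5/10 with slerp weights a = sin((1−f)δ)/sin δ ≈ 0.545, b = sin(fδ)/sin δ ≈ 0.545.
p = a·p₁ + b·p₂ ≈ (-0.917, 0.100, -0.385); φ = arcsin(p_z) ≈ -22.67°, λ = atan2(p_y, p_x) ≈ 173.79°.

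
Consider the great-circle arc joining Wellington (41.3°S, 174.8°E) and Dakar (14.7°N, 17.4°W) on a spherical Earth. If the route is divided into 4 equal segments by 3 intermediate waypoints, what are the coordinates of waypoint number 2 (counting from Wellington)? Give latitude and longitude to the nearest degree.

≈ (55°S, 52°W)

Write both endpoints as unit vectors p₁, p₂ with components (cos φ cos λ, cos φ sin λ, sin φ).
The central angle between the endpoints is δ = arccos(p₁·p₂) ≈ 2.642 rad (151.4°).
Interpolate at f = 2/4 with slerp weights a = sin((1−f)δ)/sin δ ≈ 2.022, b = sin(fδ)/sin δ ≈ 2.022.
p = a·p₁ + b·p₂ ≈ (0.354, -0.447, -0.822); φ = arcsin(p_z) ≈ -55.24°, λ = atan2(p_y, p_x) ≈ -51.67°.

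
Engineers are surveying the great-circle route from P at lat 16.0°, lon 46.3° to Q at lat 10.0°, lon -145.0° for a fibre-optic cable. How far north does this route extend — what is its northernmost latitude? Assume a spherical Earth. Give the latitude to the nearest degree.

The great circle lies in the plane with unit normal n̂ = (p₁ × p₂)/|p₁ × p₂|.
Here n̂_z ≈ +0.391; the vertex latitude is φ_max = arccos|n̂_z| ≈ 67.0°.
Check via Clairaut: cos φ_max = |cos φ₁| · sin C = cos(16.0°)·sin(24.0°) ≈ 0.391, again giving ≈ 67.0°.

≈ 67°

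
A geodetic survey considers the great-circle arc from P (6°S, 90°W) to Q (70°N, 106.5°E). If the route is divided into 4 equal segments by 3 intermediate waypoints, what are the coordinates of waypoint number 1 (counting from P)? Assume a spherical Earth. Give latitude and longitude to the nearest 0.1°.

Write both endpoints as unit vectors p₁, p₂ with components (cos φ cos λ, cos φ sin λ, sin φ).
The central angle between the endpoints is δ = arccos(p₁·p₂) ≈ 2.009 rad (115.1°).
Interpolate at f = 1/4 with slerp weights a = sin((1−f)δ)/sin δ ≈ 1.102, b = sin(fδ)/sin δ ≈ 0.532.
p = a·p₁ + b·p₂ ≈ (-0.052, -0.922, 0.384); φ = arcsin(p_z) ≈ 22.61°, λ = atan2(p_y, p_x) ≈ -93.21°.

≈ (22.6°N, 93.2°W)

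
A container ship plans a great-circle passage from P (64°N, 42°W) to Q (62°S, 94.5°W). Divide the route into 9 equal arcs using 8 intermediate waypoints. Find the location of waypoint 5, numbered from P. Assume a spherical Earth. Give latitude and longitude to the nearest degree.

≈ (6°S, 71°W)

From cos δ = sin φ₁ sin φ₂ + cos φ₁ cos φ₂ cos Δλ, the central angle is δ ≈ 2.303 rad (131.9°).
Interpolate at f = 5/9 with slerp weights a = sin((1−f)δ)/sin δ ≈ 1.148, b = sin(fδ)/sin δ ≈ 1.288.
p = a·p₁ + b·p₂ ≈ (0.327, -0.939, -0.105); φ = arcsin(p_z) ≈ -6.04°, λ = atan2(p_y, p_x) ≈ -70.83°.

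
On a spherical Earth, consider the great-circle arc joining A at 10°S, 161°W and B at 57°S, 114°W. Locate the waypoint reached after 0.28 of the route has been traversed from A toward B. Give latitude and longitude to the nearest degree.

≈ 25°S, 153°W

The haversine formula gives a central angle δ ≈ 1.034 rad (59.2°) between the endpoints.
Interpolate at f = 0.28 with slerp weights a = sin((1−f)δ)/sin δ ≈ 0.788, b = sin(fδ)/sin δ ≈ 0.332.
p = a·p₁ + b·p₂ ≈ (-0.808, -0.418, -0.416); φ = arcsin(p_z) ≈ -24.55°, λ = atan2(p_y, p_x) ≈ -152.63°.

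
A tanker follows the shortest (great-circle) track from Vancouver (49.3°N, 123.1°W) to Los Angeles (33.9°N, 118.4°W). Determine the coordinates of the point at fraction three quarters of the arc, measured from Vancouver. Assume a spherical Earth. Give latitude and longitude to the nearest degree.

From cos δ = sin φ₁ sin φ₂ + cos φ₁ cos φ₂ cos Δλ, the central angle is δ ≈ 0.276 rad (15.8°).
Interpolate at f = 3/4 with slerp weights a = sin((1−f)δ)/sin δ ≈ 0.253, b = sin(fδ)/sin δ ≈ 0.754.
p = a·p₁ + b·p₂ ≈ (-0.388, -0.689, 0.612); φ = arcsin(p_z) ≈ 37.77°, λ = atan2(p_y, p_x) ≈ -119.38°.

≈ (38°N, 119°W)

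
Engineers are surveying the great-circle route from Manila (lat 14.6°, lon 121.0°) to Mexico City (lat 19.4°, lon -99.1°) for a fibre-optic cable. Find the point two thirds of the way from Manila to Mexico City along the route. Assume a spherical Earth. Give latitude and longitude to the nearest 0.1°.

≈ lat 39.5°, lon -143.0°

From cos δ = sin φ₁ sin φ₂ + cos φ₁ cos φ₂ cos Δλ, the central angle is δ ≈ 2.233 rad (127.9°).
Interpolate at f = 2/3 with slerp weights a = sin((1−f)δ)/sin δ ≈ 0.859, b = sin(fδ)/sin δ ≈ 1.263.
p = a·p₁ + b·p₂ ≈ (-0.616, -0.464, 0.636); φ = arcsin(p_z) ≈ 39.49°, λ = atan2(p_y, p_x) ≈ -143.01°.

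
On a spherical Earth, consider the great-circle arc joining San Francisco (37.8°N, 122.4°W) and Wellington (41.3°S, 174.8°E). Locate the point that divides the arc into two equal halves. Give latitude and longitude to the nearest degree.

≈ (2°S, 153°W)

Convert each endpoint to a unit vector on the sphere (x = cos φ cos λ, y = cos φ sin λ, z = sin φ).
The central angle between the endpoints is δ = arccos(p₁·p₂) ≈ 1.704 rad (97.7°).
Interpolate at f = 1/2 with slerp weights a = sin((1−f)δ)/sin δ ≈ 0.759, b = sin(fδ)/sin δ ≈ 0.759.
p = a·p₁ + b·p₂ ≈ (-0.890, -0.455, -0.036); φ = arcsin(p_z) ≈ -2.05°, λ = atan2(p_y, p_x) ≈ -152.92°.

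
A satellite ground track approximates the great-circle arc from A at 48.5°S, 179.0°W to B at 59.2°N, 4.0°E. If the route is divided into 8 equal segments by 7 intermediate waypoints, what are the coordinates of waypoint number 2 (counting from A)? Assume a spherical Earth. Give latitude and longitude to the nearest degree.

≈ 6°S, 175°E

Write both endpoints as unit vectors p₁, p₂ with components (cos φ cos λ, cos φ sin λ, sin φ).
The central angle between the endpoints is δ = arccos(p₁·p₂) ≈ 2.952 rad (169.2°).
Interpolate at f = 2/8 with slerp weights a = sin((1−f)δ)/sin δ ≈ 4.253, b = sin(fδ)/sin δ ≈ 3.577.
p = a·p₁ + b·p₂ ≈ (-0.991, 0.079, -0.113); φ = arcsin(p_z) ≈ -6.47°, λ = atan2(p_y, p_x) ≈ 175.46°.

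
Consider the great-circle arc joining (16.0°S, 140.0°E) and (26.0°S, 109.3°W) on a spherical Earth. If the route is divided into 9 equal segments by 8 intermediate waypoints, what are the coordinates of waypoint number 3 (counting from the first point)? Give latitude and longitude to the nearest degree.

Write both endpoints as unit vectors p₁, p₂ with components (cos φ cos λ, cos φ sin λ, sin φ).
The central angle between the endpoints is δ = arccos(p₁·p₂) ≈ 1.756 rad (100.6°).
Interpolate at f = 3/9 with slerp weights a = sin((1−f)δ)/sin δ ≈ 0.937, b = sin(fδ)/sin δ ≈ 0.562.
p = a·p₁ + b·p₂ ≈ (-0.857, 0.102, -0.505); φ = arcsin(p_z) ≈ -30.32°, λ = atan2(p_y, p_x) ≈ 173.20°.

≈ (30°S, 173°E)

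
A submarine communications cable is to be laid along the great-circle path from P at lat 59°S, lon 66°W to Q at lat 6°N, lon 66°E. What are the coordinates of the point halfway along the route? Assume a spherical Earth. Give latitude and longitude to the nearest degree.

≈ lat 45°S, lon 36°E

Convert each endpoint to a unit vector on the sphere (x = cos φ cos λ, y = cos φ sin λ, z = sin φ).
The central angle between the endpoints is δ = arccos(p₁·p₂) ≈ 2.018 rad (115.6°).
Interpolate at f = 1/2 with slerp weights a = sin((1−f)δ)/sin δ ≈ 0.939, b = sin(fδ)/sin δ ≈ 0.939.
p = a·p₁ + b·p₂ ≈ (0.576, 0.411, -0.706); φ = arcsin(p_z) ≈ -44.94°, λ = atan2(p_y, p_x) ≈ 35.50°.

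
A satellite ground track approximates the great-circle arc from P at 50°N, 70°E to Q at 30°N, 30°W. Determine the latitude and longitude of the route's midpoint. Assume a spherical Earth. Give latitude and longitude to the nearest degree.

The haversine formula gives a central angle δ ≈ 1.280 rad (73.4°) between the endpoints.
Interpolate at f = 1/2 with slerp weights a = sin((1−f)δ)/sin δ ≈ 0.623, b = sin(fδ)/sin δ ≈ 0.623.
p = a·p₁ + b·p₂ ≈ (0.605, 0.107, 0.789); φ = arcsin(p_z) ≈ 52.12°, λ = atan2(p_y, p_x) ≈ 10.00°.

≈ 52°N, 10°E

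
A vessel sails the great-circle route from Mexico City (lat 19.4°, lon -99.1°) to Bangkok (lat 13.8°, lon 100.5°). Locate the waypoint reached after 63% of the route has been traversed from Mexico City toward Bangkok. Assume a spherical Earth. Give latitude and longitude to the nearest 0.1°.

The haversine formula gives a central angle δ ≈ 2.471 rad (141.6°) between the endpoints.
Interpolate at f = 0.63 with slerp weights a = sin((1−f)δ)/sin δ ≈ 1.275, b = sin(fδ)/sin δ ≈ 1.610.
p = a·p₁ + b·p₂ ≈ (-0.475, 0.349, 0.808); φ = arcsin(p_z) ≈ 53.86°, λ = atan2(p_y, p_x) ≈ 143.68°.

≈ lat 53.9°, lon 143.7°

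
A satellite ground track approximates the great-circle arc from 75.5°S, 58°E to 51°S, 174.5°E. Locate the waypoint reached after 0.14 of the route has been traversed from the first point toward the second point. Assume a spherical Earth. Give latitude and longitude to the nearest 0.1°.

≈ 78.5°S, 84.4°E

The haversine formula gives a central angle δ ≈ 0.820 rad (47.0°) between the endpoints.
Interpolate at f = 0.14 with slerp weights a = sin((1−f)δ)/sin δ ≈ 0.887, b = sin(fδ)/sin δ ≈ 0.157.
p = a·p₁ + b·p₂ ≈ (0.019, 0.198, -0.980); φ = arcsin(p_z) ≈ -78.54°, λ = atan2(p_y, p_x) ≈ 84.37°.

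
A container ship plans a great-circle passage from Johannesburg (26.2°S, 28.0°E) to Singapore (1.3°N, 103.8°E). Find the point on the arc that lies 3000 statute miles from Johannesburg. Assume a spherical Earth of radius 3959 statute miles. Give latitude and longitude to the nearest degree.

Convert each endpoint to a unit vector on the sphere (x = cos φ cos λ, y = cos φ sin λ, z = sin φ).
The central angle between the endpoints is δ = arccos(p₁·p₂) ≈ 1.359 rad (77.9°). The total great-circle distance is δ·R ≈ 1.359 × 3959 ≈ 5381 mi, so the target fraction is f = 3000/5381 ≈ 0.558.
Interpolate at f ≈ 0.558 with slerp weights a = sin((1−f)δ)/sin δ ≈ 0.579, b = sin(fδ)/sin δ ≈ 0.703.
p = a·p₁ + b·p₂ ≈ (0.291, 0.926, -0.240); φ = arcsin(p_z) ≈ -13.86°, λ = atan2(p_y, p_x) ≈ 72.57°.

≈ 14°S, 73°E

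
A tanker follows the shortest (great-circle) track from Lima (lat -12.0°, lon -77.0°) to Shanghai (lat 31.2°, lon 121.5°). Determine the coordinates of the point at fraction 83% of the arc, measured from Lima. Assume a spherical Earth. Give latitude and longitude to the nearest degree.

Write both endpoints as unit vectors p₁, p₂ with components (cos φ cos λ, cos φ sin λ, sin φ).
The central angle between the endpoints is δ = arccos(p₁·p₂) ≈ 2.693 rad (154.3°).
Interpolate at f = 0.83 with slerp weights a = sin((1−f)δ)/sin δ ≈ 1.020, b = sin(fδ)/sin δ ≈ 1.816.
p = a·p₁ + b·p₂ ≈ (-0.587, 0.353, 0.729); φ = arcsin(p_z) ≈ 46.77°, λ = atan2(p_y, p_x) ≈ 149.02°.

≈ lat 47°, lon 149°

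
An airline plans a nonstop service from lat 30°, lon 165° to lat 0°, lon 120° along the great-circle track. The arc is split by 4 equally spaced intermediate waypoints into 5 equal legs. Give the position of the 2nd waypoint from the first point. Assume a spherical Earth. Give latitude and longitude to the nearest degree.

Convert each endpoint to a unit vector on the sphere (x = cos φ cos λ, y = cos φ sin λ, z = sin φ).
The central angle between the endpoints is δ = arccos(p₁·p₂) ≈ 0.912 rad (52.2°).
Interpolate at f = 2/5 with slerp weights a = sin((1−f)δ)/sin δ ≈ 0.658, b = sin(fδ)/sin δ ≈ 0.451.
p = a·p₁ + b·p₂ ≈ (-0.776, 0.538, 0.329); φ = arcsin(p_z) ≈ 19.21°, λ = atan2(p_y, p_x) ≈ 145.26°.

≈ lat 19°, lon 145°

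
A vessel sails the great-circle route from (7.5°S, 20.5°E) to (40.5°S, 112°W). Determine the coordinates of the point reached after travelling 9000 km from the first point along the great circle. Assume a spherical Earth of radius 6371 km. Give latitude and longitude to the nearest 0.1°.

≈ (52.1°S, 64.4°W)

Convert each endpoint to a unit vector on the sphere (x = cos φ cos λ, y = cos φ sin λ, z = sin φ).
The central angle between the endpoints is δ = arccos(p₁·p₂) ≈ 2.009 rad (115.1°). The total great-circle distance is δ·R ≈ 2.009 × 6371 ≈ 12801 km, so the target fraction is f = 9000/12801 ≈ 0.703.
Interpolate at f ≈ 0.703 with slerp weights a = sin((1−f)δ)/sin δ ≈ 0.621, b = sin(fδ)/sin δ ≈ 1.091.
p = a·p₁ + b·p₂ ≈ (0.266, -0.554, -0.789); φ = arcsin(p_z) ≈ -52.12°, λ = atan2(p_y, p_x) ≈ -64.37°.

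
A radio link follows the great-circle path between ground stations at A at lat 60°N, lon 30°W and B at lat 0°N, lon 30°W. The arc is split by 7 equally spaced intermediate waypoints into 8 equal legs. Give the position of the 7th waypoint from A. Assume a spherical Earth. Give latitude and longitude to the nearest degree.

≈ lat 7°N, lon 30°W

Convert each endpoint to a unit vector on the sphere (x = cos φ cos λ, y = cos φ sin λ, z = sin φ).
The central angle between the endpoints is δ = arccos(p₁·p₂) ≈ 1.047 rad (60.0°).
Interpolate at f = 7/8 with slerp weights a = sin((1−f)δ)/sin δ ≈ 0.151, b = sin(fδ)/sin δ ≈ 0.916.
p = a·p₁ + b·p₂ ≈ (0.859, -0.496, 0.131); φ = arcsin(p_z) ≈ 7.50°, λ = atan2(p_y, p_x) ≈ -30.00°.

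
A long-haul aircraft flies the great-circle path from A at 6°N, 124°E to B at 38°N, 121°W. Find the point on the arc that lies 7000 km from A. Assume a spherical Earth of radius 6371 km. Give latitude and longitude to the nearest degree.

Convert each endpoint to a unit vector on the sphere (x = cos φ cos λ, y = cos φ sin λ, z = sin φ).
The central angle between the endpoints is δ = arccos(p₁·p₂) ≈ 1.841 rad (105.5°). The total great-circle distance is δ·R ≈ 1.841 × 6371 ≈ 11728 km, so the target fraction is f = 7000/11728 ≈ 0.597.
Interpolate at f ≈ 0.597 with slerp weights a = sin((1−f)δ)/sin δ ≈ 0.701, b = sin(fδ)/sin δ ≈ 0.924.
p = a·p₁ + b·p₂ ≈ (-0.765, -0.046, 0.642); φ = arcsin(p_z) ≈ 39.96°, λ = atan2(p_y, p_x) ≈ -176.56°.

≈ 40°N, 177°W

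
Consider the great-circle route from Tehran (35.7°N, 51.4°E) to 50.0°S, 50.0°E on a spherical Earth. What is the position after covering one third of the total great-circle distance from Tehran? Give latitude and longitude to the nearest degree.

From cos δ = sin φ₁ sin φ₂ + cos φ₁ cos φ₂ cos Δλ, the central angle is δ ≈ 1.496 rad (85.7°).
Interpolate at f = 1/3 with slerp weights a = sin((1−f)δ)/sin δ ≈ 0.842, b = sin(fδ)/sin δ ≈ 0.480.
p = a·p₁ + b·p₂ ≈ (0.625, 0.771, 0.124); φ = arcsin(p_z) ≈ 7.13°, λ = atan2(p_y, p_x) ≈ 50.97°.

≈ 7°N, 51°E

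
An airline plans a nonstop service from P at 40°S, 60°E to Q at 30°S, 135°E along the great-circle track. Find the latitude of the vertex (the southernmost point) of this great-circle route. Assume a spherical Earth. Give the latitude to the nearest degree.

≈ 43°S

The great circle lies in the plane with unit normal n̂ = (p₁ × p₂)/|p₁ × p₂|.
Here n̂_z ≈ +0.737; the vertex latitude is φ_max = arccos|n̂_z| ≈ 42.6°.
Check via Clairaut: cos φ_max = |cos φ₁| · sin C = cos(40.0°)·sin(105.9°) ≈ 0.737, again giving ≈ 42.6°.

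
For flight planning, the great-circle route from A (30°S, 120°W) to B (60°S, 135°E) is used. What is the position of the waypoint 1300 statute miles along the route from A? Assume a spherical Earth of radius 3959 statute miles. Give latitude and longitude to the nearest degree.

≈ (46°S, 134°W)

Convert each endpoint to a unit vector on the sphere (x = cos φ cos λ, y = cos φ sin λ, z = sin φ).
The central angle between the endpoints is δ = arccos(p₁·p₂) ≈ 1.244 rad (71.3°). The total great-circle distance is δ·R ≈ 1.244 × 3959 ≈ 4925 mi, so the target fraction is f = 1300/4925 ≈ 0.264.
Interpolate at f ≈ 0.264 with slerp weights a = sin((1−f)δ)/sin δ ≈ 0.837, b = sin(fδ)/sin δ ≈ 0.341.
p = a·p₁ + b·p₂ ≈ (-0.483, -0.508, -0.714); φ = arcsin(p_z) ≈ -45.52°, λ = atan2(p_y, p_x) ≈ -133.58°.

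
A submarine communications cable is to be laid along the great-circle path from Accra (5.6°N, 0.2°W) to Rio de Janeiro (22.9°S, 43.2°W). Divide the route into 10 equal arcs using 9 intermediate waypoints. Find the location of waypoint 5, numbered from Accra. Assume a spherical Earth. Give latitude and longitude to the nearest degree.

≈ 9°S, 21°W

The haversine formula gives a central angle δ ≈ 0.886 rad (50.8°) between the endpoints.
Interpolate at f = 5/10 with slerp weights a = sin((1−f)δ)/sin δ ≈ 0.553, b = sin(fδ)/sin δ ≈ 0.553.
p = a·p₁ + b·p₂ ≈ (0.922, -0.351, -0.161); φ = arcsin(p_z) ≈ -9.28°, λ = atan2(p_y, p_x) ≈ -20.83°.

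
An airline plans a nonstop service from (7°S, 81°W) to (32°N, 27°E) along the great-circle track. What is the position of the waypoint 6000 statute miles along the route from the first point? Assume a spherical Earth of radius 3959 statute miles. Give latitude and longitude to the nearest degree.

≈ (31°N, 1°E)

Write both endpoints as unit vectors p₁, p₂ with components (cos φ cos λ, cos φ sin λ, sin φ).
The central angle between the endpoints is δ = arccos(p₁·p₂) ≈ 1.901 rad (108.9°). The total great-circle distance is δ·R ≈ 1.901 × 3959 ≈ 7528 mi, so the target fraction is f = 6000/7528 ≈ 0.797.
Interpolate at f ≈ 0.797 with slerp weights a = sin((1−f)δ)/sin δ ≈ 0.398, b = sin(fδ)/sin δ ≈ 1.056.
p = a·p₁ + b·p₂ ≈ (0.859, 0.016, 0.511); φ = arcsin(p_z) ≈ 30.72°, λ = atan2(p_y, p_x) ≈ 1.08°.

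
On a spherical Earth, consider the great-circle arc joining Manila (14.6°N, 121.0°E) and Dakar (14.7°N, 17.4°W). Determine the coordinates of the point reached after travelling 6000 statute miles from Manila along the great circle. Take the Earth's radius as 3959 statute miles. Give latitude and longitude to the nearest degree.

Convert each endpoint to a unit vector on the sphere (x = cos φ cos λ, y = cos φ sin λ, z = sin φ).
The central angle between the endpoints is δ = arccos(p₁·p₂) ≈ 2.260 rad (129.5°). The total great-circle distance is δ·R ≈ 2.260 × 3959 ≈ 8948 mi, so the target fraction is f = 6000/8948 ≈ 0.671.
Interpolate at f ≈ 0.671 with slerp weights a = sin((1−f)δ)/sin δ ≈ 0.878, b = sin(fδ)/sin δ ≈ 1.294.
p = a·p₁ + b·p₂ ≈ (0.757, 0.354, 0.550); φ = arcsin(p_z) ≈ 33.35°, λ = atan2(p_y, p_x) ≈ 25.08°.

≈ (33°N, 25°E)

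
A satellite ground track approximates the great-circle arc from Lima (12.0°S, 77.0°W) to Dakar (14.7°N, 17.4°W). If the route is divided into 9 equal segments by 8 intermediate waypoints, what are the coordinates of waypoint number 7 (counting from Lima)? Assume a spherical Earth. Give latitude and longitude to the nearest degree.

Write both endpoints as unit vectors p₁, p₂ with components (cos φ cos λ, cos φ sin λ, sin φ).
The central angle between the endpoints is δ = arccos(p₁·p₂) ≈ 1.131 rad (64.8°).
Interpolate at f = 7/9 with slerp weights a = sin((1−f)δ)/sin δ ≈ 0.275, b = sin(fδ)/sin δ ≈ 0.852.
p = a·p₁ + b·p₂ ≈ (0.846, -0.508, 0.159); φ = arcsin(p_z) ≈ 9.15°, λ = atan2(p_y, p_x) ≈ -30.98°.

≈ 9°N, 31°W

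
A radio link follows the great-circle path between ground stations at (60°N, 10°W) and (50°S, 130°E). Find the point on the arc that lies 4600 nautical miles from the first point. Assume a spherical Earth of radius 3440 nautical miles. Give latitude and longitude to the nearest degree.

Write both endpoints as unit vectors p₁, p₂ with components (cos φ cos λ, cos φ sin λ, sin φ).
The central angle between the endpoints is δ = arccos(p₁·p₂) ≈ 2.713 rad (155.5°). The total great-circle distance is δ·R ≈ 2.713 × 3440 ≈ 9333 nmi, so the target fraction is f = 4600/9333 ≈ 0.493.
Interpolate at f ≈ 0.493 with slerp weights a = sin((1−f)δ)/sin δ ≈ 2.361, b = sin(fδ)/sin δ ≈ 2.342.
p = a·p₁ + b·p₂ ≈ (0.195, 0.948, 0.251); φ = arcsin(p_z) ≈ 14.55°, λ = atan2(p_y, p_x) ≈ 78.36°.

≈ (15°N, 78°E)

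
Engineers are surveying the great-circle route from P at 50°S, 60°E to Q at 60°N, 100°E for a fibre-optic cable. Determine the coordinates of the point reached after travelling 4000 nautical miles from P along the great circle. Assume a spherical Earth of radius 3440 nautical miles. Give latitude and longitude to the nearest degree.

≈ 14°N, 80°E

Convert each endpoint to a unit vector on the sphere (x = cos φ cos λ, y = cos φ sin λ, z = sin φ).
The central angle between the endpoints is δ = arccos(p₁·p₂) ≈ 2.001 rad (114.7°). The total great-circle distance is δ·R ≈ 2.001 × 3440 ≈ 6884 nmi, so the target fraction is f = 4000/6884 ≈ 0.581.
Interpolate at f ≈ 0.581 with slerp weights a = sin((1−f)δ)/sin δ ≈ 0.818, b = sin(fδ)/sin δ ≈ 1.010.
p = a·p₁ + b·p₂ ≈ (0.175, 0.953, 0.248); φ = arcsin(p_z) ≈ 14.36°, λ = atan2(p_y, p_x) ≈ 79.58°.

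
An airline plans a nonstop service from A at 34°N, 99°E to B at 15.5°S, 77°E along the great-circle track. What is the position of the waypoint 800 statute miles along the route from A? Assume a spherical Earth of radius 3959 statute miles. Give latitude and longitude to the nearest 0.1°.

≈ 23.5°N, 93.4°E

The haversine formula gives a central angle δ ≈ 0.938 rad (53.8°) between the endpoints. The total great-circle distance is δ·R ≈ 0.938 × 3959 ≈ 3714 mi, so the target fraction is f = 800/3714 ≈ 0.215.
Interpolate at f ≈ 0.215 with slerp weights a = sin((1−f)δ)/sin δ ≈ 0.833, b = sin(fδ)/sin δ ≈ 0.249.
p = a·p₁ + b·p₂ ≈ (-0.054, 0.915, 0.399); φ = arcsin(p_z) ≈ 23.52°, λ = atan2(p_y, p_x) ≈ 93.38°.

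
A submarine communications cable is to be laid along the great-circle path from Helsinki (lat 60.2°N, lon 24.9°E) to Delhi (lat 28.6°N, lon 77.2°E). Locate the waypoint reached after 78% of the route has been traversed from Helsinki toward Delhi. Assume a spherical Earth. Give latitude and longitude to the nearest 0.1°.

≈ lat 37.1°N, lon 70.2°E

Write both endpoints as unit vectors p₁, p₂ with components (cos φ cos λ, cos φ sin λ, sin φ).
The central angle between the endpoints is δ = arccos(p₁·p₂) ≈ 0.820 rad (47.0°).
Interpolate at f = 0.78 with slerp weights a = sin((1−f)δ)/sin δ ≈ 0.245, b = sin(fδ)/sin δ ≈ 0.816.
p = a·p₁ + b·p₂ ≈ (0.269, 0.750, 0.604); φ = arcsin(p_z) ≈ 37.14°, λ = atan2(p_y, p_x) ≈ 70.25°.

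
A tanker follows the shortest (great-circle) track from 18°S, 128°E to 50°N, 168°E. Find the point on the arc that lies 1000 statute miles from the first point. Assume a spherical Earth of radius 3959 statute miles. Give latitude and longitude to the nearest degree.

≈ 5°S, 134°E

Convert each endpoint to a unit vector on the sphere (x = cos φ cos λ, y = cos φ sin λ, z = sin φ).
The central angle between the endpoints is δ = arccos(p₁·p₂) ≈ 1.337 rad (76.6°). The total great-circle distance is δ·R ≈ 1.337 × 3959 ≈ 5294 mi, so the target fraction is f = 1000/5294 ≈ 0.189.
Interpolate at f ≈ 0.189 with slerp weights a = sin((1−f)δ)/sin δ ≈ 0.909, b = sin(fδ)/sin δ ≈ 0.257.
p = a·p₁ + b·p₂ ≈ (-0.694, 0.715, -0.084); φ = arcsin(p_z) ≈ -4.82°, λ = atan2(p_y, p_x) ≈ 134.11°.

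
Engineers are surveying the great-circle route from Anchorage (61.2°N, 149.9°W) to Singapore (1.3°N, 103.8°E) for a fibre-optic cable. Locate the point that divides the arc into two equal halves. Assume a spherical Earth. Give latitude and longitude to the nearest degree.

≈ 43°N, 132°E

Convert each endpoint to a unit vector on the sphere (x = cos φ cos λ, y = cos φ sin λ, z = sin φ).
The central angle between the endpoints is δ = arccos(p₁·p₂) ≈ 1.686 rad (96.6°).
Interpolate at f = 1/2 with slerp weights a = sin((1−f)δ)/sin δ ≈ 0.752, b = sin(fδ)/sin δ ≈ 0.752.
p = a·p₁ + b·p₂ ≈ (-0.493, 0.548, 0.676); φ = arcsin(p_z) ≈ 42.52°, λ = atan2(p_y, p_x) ≈ 131.94°.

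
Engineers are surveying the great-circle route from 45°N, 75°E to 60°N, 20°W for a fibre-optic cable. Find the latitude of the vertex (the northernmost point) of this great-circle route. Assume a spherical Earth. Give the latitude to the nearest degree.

≈ 64°N

The great circle lies in the plane with unit normal n̂ = (p₁ × p₂)/|p₁ × p₂|.
Here n̂_z ≈ -0.433; the vertex latitude is φ_max = arccos|n̂_z| ≈ 64.3°.
Check via Clairaut: cos φ_max = |cos φ₁| · sin C = cos(45.0°)·sin(37.8°) ≈ 0.433, again giving ≈ 64.3°.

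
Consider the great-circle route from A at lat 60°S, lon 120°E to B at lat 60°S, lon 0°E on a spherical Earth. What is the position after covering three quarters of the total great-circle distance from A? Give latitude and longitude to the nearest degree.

≈ lat 70°S, lon 21°E

From cos δ = sin φ₁ sin φ₂ + cos φ₁ cos φ₂ cos Δλ, the central angle is δ ≈ 0.896 rad (51.3°).
Interpolate at f = 3/4 with slerp weights a = sin((1−f)δ)/sin δ ≈ 0.284, b = sin(fδ)/sin δ ≈ 0.797.
p = a·p₁ + b·p₂ ≈ (0.328, 0.123, -0.937); φ = arcsin(p_z) ≈ -69.52°, λ = atan2(p_y, p_x) ≈ 20.61°.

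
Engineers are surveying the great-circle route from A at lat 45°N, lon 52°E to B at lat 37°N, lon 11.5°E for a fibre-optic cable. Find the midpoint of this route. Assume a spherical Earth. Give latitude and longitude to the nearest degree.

Convert each endpoint to a unit vector on the sphere (x = cos φ cos λ, y = cos φ sin λ, z = sin φ).
The central angle between the endpoints is δ = arccos(p₁·p₂) ≈ 0.545 rad (31.2°).
Interpolate at f = 1/2 with slerp weights a = sin((1−f)δ)/sin δ ≈ 0.519, b = sin(fδ)/sin δ ≈ 0.519.
p = a·p₁ + b·p₂ ≈ (0.632, 0.372, 0.680); φ = arcsin(p_z) ≈ 42.81°, λ = atan2(p_y, p_x) ≈ 30.47°.

≈ lat 43°N, lon 30°E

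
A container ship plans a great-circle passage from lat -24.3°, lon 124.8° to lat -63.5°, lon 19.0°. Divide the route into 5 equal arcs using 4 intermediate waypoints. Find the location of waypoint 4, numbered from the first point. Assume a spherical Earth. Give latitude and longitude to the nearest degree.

≈ lat -66°, lon 54°

Write both endpoints as unit vectors p₁, p₂ with components (cos φ cos λ, cos φ sin λ, sin φ).
The central angle between the endpoints is δ = arccos(p₁·p₂) ≈ 1.310 rad (75.1°).
Interpolate at f = 4/5 with slerp weights a = sin((1−f)δ)/sin δ ≈ 0.268, b = sin(fδ)/sin δ ≈ 0.897.
p = a·p₁ + b·p₂ ≈ (0.239, 0.331, -0.913); φ = arcsin(p_z) ≈ -65.91°, λ = atan2(p_y, p_x) ≈ 54.18°.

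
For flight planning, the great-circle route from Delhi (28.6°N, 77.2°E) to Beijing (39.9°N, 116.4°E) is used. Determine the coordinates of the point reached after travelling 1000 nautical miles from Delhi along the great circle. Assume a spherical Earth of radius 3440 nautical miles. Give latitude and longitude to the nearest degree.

Convert each endpoint to a unit vector on the sphere (x = cos φ cos λ, y = cos φ sin λ, z = sin φ).
The central angle between the endpoints is δ = arccos(p₁·p₂) ≈ 0.593 rad (34.0°). The total great-circle distance is δ·R ≈ 0.593 × 3440 ≈ 2041 nmi, so the target fraction is f = 1000/2041 ≈ 0.490.
Interpolate at f ≈ 0.490 with slerp weights a = sin((1−f)δ)/sin δ ≈ 0.533, b = sin(fδ)/sin δ ≈ 0.513.
p = a·p₁ + b·p₂ ≈ (-0.071, 0.809, 0.584); φ = arcsin(p_z) ≈ 35.73°, λ = atan2(p_y, p_x) ≈ 95.03°.

≈ 36°N, 95°E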